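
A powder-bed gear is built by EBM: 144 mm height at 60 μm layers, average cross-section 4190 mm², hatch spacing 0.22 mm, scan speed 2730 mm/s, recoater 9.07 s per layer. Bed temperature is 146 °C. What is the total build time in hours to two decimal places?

Layers = ⌈144/0.06⌉ = 2400.
Scan path per layer: 4190 / 0.22 → 19045.5 mm.
Beam time per layer: 19045.5 / 2730 → 6.9764 s.
Layer cycle = 6.9764 + 9.07, so 16.0464 s.
2400 layers × 16.0464 s/layer = 38511.36 s, i.e. 10.70 hours.

10.70 hours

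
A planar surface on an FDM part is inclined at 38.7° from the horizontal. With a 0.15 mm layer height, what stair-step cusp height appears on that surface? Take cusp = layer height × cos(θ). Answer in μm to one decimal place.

117.1 μm

h_c = t·cos θ = 0.15 × 0.7804 = 0.11706 mm (117.1 μm).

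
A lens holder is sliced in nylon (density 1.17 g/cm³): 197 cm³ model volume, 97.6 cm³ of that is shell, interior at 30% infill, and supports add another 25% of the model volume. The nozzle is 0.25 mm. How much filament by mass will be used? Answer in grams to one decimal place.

Interior volume = 197 − 97.6, so 99.4 cm³.
Infill volume: 0.30 × 99.4 → 29.82 cm³.
Support = 0.25 × 197, so 49.25 cm³.
Total printed volume: 97.6 + 29.82 + 49.25 → 176.67 cm³.
Mass = 176.67 × 1.17 = 206.7039 g.

206.7 g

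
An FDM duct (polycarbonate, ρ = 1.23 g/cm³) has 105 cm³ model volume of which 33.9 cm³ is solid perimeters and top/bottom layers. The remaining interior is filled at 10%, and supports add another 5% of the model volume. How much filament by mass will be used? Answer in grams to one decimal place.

56.9 g

Infill region = 105 − 33.9, so 71.1 cm³.
Infill volume = 0.10 × 71.1, so 7.11 cm³.
Support: 0.05 × 105 → 5.25 cm³.
Total extruded = 33.9 + 7.11 + 5.25, so 46.26 cm³.
Mass: 46.26 × 1.23 → 56.8998 g.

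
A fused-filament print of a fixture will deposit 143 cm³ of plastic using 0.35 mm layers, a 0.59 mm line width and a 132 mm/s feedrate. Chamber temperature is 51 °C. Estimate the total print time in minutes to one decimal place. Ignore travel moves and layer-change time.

Bead cross-section: 0.35 × 0.59 → 0.2065 mm².
Toolpath length = 143 cm³ / 0.2065 mm² = 143000 / 0.2065 = 692493.9 mm.
Print-move time = 692493.9 / 132 = 5246.2 s.
Converting: 5246.2 s = 87.4 minutes.

87.4 minutes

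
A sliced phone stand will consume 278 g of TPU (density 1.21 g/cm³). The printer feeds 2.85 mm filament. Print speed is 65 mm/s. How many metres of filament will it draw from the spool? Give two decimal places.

36.01 m

Volume = 278 g / 1.21 g·cm⁻³ = 229.7521 cm³ = 229752.1 mm³.
Cross-section of 2.85 mm filament: π·(2.85/2)² = 6.3794 mm².
L = V/A = 229752.1/6.3794 = 36014.69 mm → 36.01 m.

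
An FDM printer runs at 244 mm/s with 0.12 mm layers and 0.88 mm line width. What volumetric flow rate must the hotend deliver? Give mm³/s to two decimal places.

Bead cross-section: 0.12 × 0.88 → 0.1056 mm².
Volumetric flow = 244 × 0.1056 = 25.77 mm³/s.

25.77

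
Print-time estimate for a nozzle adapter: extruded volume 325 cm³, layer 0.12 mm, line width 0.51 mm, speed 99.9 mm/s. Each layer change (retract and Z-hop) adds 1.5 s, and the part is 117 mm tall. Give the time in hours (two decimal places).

Extrusion cross-section: 0.12 × 0.51 → 0.0612 mm².
Toolpath length = 325 cm³ / 0.0612 mm² = 325000 / 0.0612 = 5310457.5 mm.
Print-move time = 5310457.5 / 99.9 = 53157.7 s.
Number of layers: 117 / 0.12 → 975 (rounded up).
Z-hop total = 975 × 1.5 = 1462.5 s.
Total = 53157.7 + 1462.5 = 54620.2 s = 15.17 hours.

15.17 hours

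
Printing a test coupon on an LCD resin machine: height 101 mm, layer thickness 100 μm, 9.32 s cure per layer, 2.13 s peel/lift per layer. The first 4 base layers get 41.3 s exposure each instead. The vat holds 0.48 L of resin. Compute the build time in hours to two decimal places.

3.25 hours

Layer count = ceil(101 / 0.1) = 1010.
Base layers: 4 × (41.3 + 2.13) → 173.72 s.
Regular layers: 1006 × (9.32 + 2.13) → 11518.7 s.
Total = 173.72 + 11518.7 = 11692.42 s = 3.25 hours.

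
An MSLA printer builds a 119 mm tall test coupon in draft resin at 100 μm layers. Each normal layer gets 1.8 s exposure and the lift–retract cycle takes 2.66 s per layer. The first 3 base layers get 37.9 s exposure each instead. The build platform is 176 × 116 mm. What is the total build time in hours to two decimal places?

1.50 hours

Number of layers: 119 / 0.1 → 1190 (rounded up).
Burn-in layers = 3 × (37.9 + 2.66), so 121.68 s.
Normal layers: 1187 × (1.8 + 2.66) → 5294.02 s.
Total = 121.68 + 5294.02 = 5415.7 s = 1.50 hours.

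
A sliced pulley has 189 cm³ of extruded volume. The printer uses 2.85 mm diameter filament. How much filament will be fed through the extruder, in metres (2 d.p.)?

A = π r² = π × 1.425² = 6.3794 mm².
Length = 189 cm³ / 6.3794 mm² = 189000 / 6.3794 = 29626.61 mm = 29.63 m.

29.63 m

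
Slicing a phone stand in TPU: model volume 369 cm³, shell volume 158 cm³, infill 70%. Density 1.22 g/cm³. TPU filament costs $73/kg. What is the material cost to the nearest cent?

Infill region = 369 − 158, so 211 cm³.
Infill volume = 0.70 × 211 = 147.7 cm³.
Total extruded = 158 + 147.7, so 305.7 cm³.
Mass = 305.7 × 1.22, so 372.954 g.
Cost = 372.954 g / 1000 × $73/kg = $27.23.

$27.23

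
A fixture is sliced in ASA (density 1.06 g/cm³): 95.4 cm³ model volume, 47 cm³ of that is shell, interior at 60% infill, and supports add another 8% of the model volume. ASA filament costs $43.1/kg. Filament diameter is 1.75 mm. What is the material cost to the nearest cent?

$3.82

Interior volume: 95.4 − 47 → 48.4 cm³.
Infill deposited: 0.60 × 48.4 → 29.04 cm³.
Support = 0.08 × 95.4 = 7.632 cm³.
Total printed volume: 47 + 29.04 + 7.632 → 83.672 cm³.
Mass = 83.672 × 1.06, so 88.69232 g.
At $43.1/kg: 88.69232/1000 × 43.1 = $3.82.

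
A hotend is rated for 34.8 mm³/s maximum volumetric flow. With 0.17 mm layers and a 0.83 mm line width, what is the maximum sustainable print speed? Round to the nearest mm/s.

Bead cross-section = 0.17 × 0.83, so 0.1411 mm².
v_max = Q/A = 34.8/0.1411 = 246.63 mm/s → 247 mm/s.

247 mm/s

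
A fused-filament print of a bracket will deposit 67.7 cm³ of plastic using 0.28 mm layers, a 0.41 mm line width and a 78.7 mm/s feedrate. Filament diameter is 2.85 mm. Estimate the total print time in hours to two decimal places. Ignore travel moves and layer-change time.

2.08 hours

Line area = 0.28 × 0.41, so 0.1148 mm².
Total extruded path = 67700/0.1148 = 589721.3 mm.
Extrusion time = 589721.3 / 78.7, so 7493.3 s.
Converting: 7493.3 s = 2.08 hours.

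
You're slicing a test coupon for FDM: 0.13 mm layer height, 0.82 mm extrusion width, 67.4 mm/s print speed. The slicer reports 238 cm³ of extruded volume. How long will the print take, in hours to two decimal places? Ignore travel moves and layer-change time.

9.20 hours

Bead cross-section: 0.13 × 0.82 → 0.1066 mm².
Total extruded path = 238000/0.1066 = 2232645.4 mm.
Extrusion time = 2232645.4 / 67.4 = 33125.3 s.
33125.3 s = 9.20 hours.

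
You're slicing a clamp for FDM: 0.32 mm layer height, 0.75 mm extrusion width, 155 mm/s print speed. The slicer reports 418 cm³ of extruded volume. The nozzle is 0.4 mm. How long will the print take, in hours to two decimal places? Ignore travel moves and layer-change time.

3.12 hours

Bead cross-section: 0.32 × 0.75 → 0.24 mm².
Toolpath length = 418 cm³ / 0.24 mm² = 418000 / 0.24 = 1741666.7 mm.
Print-move time = 1741666.7 / 155, so 11236.6 s.
In the requested units: 11236.6 s = 3.12 hours.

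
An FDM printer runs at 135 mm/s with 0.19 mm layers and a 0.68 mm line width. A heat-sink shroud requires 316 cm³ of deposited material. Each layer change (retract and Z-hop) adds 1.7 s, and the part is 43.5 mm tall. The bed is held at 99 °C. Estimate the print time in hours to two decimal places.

5.14 hours

Bead cross-section: 0.19 × 0.68 → 0.1292 mm².
Path length: 316000 mm³ / 0.1292 mm² → 2445820.4 mm.
Time extruding = 2445820.4 / 135, so 18117.2 s.
Layer count = ceil(43.5 / 0.19) = 229.
Layer-change overhead = 229 × 1.7, so 389.3 s.
Altogether 18117.2 + 389.3 = 18506.5 s, i.e. 5.14 hours.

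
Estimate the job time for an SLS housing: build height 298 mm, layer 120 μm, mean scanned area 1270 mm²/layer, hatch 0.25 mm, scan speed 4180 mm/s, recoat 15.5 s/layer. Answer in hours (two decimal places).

11.53 hours

Layer count = ceil(298 / 0.12) = 2484.
Scan path per layer = 1270 / 0.25, so 5080 mm.
Per-layer scan time = 5080 / 4180, so 1.2153 s.
Layer cycle = 1.2153 + 15.5, so 16.7153 s.
Build time = 2484 × 16.7153 = 41520.8052 s = 11.53 hours.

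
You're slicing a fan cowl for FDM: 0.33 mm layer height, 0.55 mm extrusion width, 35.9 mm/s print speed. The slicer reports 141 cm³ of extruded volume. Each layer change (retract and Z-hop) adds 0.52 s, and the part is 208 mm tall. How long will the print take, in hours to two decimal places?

6.10 hours

Line area = 0.33 × 0.55 = 0.1815 mm².
Total extruded path = 141000/0.1815 = 776859.5 mm.
Time extruding: 776859.5 / 35.9 → 21639.5 s.
Number of layers: 208 / 0.33 → 631 (rounded up).
Layer-change overhead: 631 × 0.52 → 328.12 s.
Total = 21639.5 + 328.12 = 21967.62 s = 6.10 hours.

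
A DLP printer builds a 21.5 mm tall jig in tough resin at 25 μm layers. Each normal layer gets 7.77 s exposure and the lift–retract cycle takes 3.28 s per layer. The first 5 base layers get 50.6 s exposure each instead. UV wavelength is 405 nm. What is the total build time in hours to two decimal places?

2.70 hours

Layer count = ceil(21.5 / 0.025) = 860.
Bottom layers: 5 × (50.6 + 3.28) → 269.4 s.
Remaining layers = 855 × (7.77 + 3.28), so 9447.75 s.
Total = 269.4 + 9447.75 = 9717.15 s = 2.70 hours.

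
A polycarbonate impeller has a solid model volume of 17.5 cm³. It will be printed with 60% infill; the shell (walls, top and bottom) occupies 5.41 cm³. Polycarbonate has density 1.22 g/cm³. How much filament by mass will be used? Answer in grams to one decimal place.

15.5 g

Infill region = 17.5 − 5.41 = 12.09 cm³.
Infill volume: 0.60 × 12.09 → 7.254 cm³.
Deposited volume = 5.41 + 7.254 = 12.664 cm³.
Mass = 12.664 × 1.22 = 15.45008 g.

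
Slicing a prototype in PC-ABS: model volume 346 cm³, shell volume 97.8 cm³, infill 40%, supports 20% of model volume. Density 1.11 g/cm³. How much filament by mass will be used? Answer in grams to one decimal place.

295.6 g

Infill region = 346 − 97.8 = 248.2 cm³.
Deposited infill = 0.40 × 248.2 = 99.28 cm³.
Support = 0.20 × 346 = 69.2 cm³.
Total printed volume = 97.8 + 99.28 + 69.2, so 266.28 cm³.
Mass = 266.28 × 1.11 = 295.5708 g.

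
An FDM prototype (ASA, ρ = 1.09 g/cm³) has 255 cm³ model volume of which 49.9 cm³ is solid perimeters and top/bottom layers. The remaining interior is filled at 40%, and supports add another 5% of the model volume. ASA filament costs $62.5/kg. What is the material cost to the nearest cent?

Interior volume = 255 − 49.9, so 205.1 cm³.
Deposited infill: 0.40 × 205.1 → 82.04 cm³.
Support: 0.05 × 255 → 12.75 cm³.
Total extruded: 49.9 + 82.04 + 12.75 → 144.69 cm³.
Mass: 144.69 × 1.09 → 157.7121 g.
At $62.5/kg: 157.7121/1000 × 62.5 = $9.86.

$9.86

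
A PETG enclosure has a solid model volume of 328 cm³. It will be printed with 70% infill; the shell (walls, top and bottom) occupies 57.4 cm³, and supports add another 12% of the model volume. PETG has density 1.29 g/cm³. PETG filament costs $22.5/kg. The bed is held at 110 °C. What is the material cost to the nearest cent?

$8.31

Interior volume = 328 − 57.4, so 270.6 cm³.
Deposited infill: 0.70 × 270.6 → 189.42 cm³.
Support = 0.12 × 328 = 39.36 cm³.
Total extruded: 57.4 + 189.42 + 39.36 → 286.18 cm³.
Mass = 286.18 × 1.29, so 369.1722 g.
At $22.5/kg: 369.1722/1000 × 22.5 = $8.31.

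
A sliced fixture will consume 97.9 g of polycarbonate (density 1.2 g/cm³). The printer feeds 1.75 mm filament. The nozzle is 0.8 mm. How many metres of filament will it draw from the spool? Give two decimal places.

33.92 m

Extruded volume: 97.9/1.2 = 81.5833 cm³ (81583.3 mm³).
Filament cross-section = π × (1.75/2)² = 2.4053 mm².
L = V/A = 81583.3/2.4053 = 33918.14 mm → 33.92 m.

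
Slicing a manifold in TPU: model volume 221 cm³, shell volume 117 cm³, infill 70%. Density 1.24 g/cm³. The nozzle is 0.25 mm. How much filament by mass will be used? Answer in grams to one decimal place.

235.4 g

Interior volume = 221 − 117, so 104 cm³.
Infill deposited = 0.70 × 104 = 72.8 cm³.
Deposited volume: 117 + 72.8 → 189.8 cm³.
Mass = 189.8 × 1.24 = 235.352 g.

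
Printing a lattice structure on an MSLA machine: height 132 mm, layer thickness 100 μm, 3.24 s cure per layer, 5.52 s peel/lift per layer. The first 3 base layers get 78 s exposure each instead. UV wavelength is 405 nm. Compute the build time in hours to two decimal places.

Layer count = ceil(132 / 0.1) = 1320.
Base layers = 3 × (78 + 5.52) = 250.56 s.
Regular layers = 1317 × (3.24 + 5.52) = 11536.92 s.
Total = 250.56 + 11536.92 = 11787.48 s = 3.27 hours.

3.27 hours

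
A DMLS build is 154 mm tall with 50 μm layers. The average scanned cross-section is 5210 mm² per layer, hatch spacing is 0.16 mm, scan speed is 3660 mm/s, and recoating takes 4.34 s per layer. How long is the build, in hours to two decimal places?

Layers = ⌈154/0.05⌉ = 3080.
Per-layer scan distance = 5210 / 0.16 = 32562.5 mm.
Per-layer scan time = 32562.5 / 3660 = 8.8969 s.
Layer cycle: 8.8969 + 4.34 → 13.2369 s.
Total: 3080 × 13.2369 s = 40769.652 s → 11.32 hours.

11.32 hours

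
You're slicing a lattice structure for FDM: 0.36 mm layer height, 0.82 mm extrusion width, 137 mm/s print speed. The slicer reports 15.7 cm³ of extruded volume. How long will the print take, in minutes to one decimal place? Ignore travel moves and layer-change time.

6.5 minutes

Line area: 0.36 × 0.82 → 0.2952 mm².
Toolpath length = 15.7 cm³ / 0.2952 mm² = 15700 / 0.2952 = 53184.3 mm.
Print-move time: 53184.3 / 137 → 388.2 s.
That's 388.2 s → 6.5 minutes.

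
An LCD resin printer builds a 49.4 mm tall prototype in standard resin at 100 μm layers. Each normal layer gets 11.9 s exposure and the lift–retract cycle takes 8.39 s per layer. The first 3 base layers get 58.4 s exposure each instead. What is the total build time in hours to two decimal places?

2.82 hours

Layer count = ceil(49.4 / 0.1) = 494.
Burn-in layers = 3 × (58.4 + 8.39) = 200.37 s.
Normal layers = 491 × (11.9 + 8.39) = 9962.39 s.
Sum: 200.37 + 9962.39 = 10162.76 s → 2.82 hours.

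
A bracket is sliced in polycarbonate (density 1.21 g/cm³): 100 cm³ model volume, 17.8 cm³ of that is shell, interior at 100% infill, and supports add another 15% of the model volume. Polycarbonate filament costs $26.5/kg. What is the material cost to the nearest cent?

Volume inside the shell = 100 − 17.8, so 82.2 cm³.
Infill volume = 1.00 × 82.2 = 82.2 cm³.
Support = 0.15 × 100, so 15 cm³.
Deposited volume = 17.8 + 82.2 + 15, so 115 cm³.
Mass = 115 × 1.21 = 139.15 g.
Cost = 139.15 g / 1000 × $26.5/kg = $3.69.

$3.69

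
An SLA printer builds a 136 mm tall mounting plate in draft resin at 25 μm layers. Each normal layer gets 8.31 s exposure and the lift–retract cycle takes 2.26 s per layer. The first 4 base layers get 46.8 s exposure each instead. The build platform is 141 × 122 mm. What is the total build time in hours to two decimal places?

16.02 hours

Layer count = ceil(136 / 0.025) = 5440.
Bottom layers = 4 × (46.8 + 2.26), so 196.24 s.
Normal layers = 5436 × (8.31 + 2.26), so 57458.52 s.
Total = 196.24 + 57458.52 = 57654.76 s = 16.02 hours.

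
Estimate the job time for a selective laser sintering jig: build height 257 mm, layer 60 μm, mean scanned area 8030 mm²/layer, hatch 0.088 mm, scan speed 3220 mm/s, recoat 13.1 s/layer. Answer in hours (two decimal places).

49.31 hours

Number of layers: 257 / 0.06 → 4284 (rounded up).
Scan path per layer = 8030 / 0.088, so 91250 mm.
Laser time per layer: 91250 / 3220 → 28.3385 s.
Per-layer time: 28.3385 + 13.1 → 41.4385 s.
Total: 4284 × 41.4385 s = 177522.534 s → 49.31 hours.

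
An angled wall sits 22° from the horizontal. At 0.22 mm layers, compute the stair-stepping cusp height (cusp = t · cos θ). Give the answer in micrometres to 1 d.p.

Cusp = layer height × cos(22°) = 0.22 × 0.9272 = 0.203984 mm = 204.0 μm.

204.0 μm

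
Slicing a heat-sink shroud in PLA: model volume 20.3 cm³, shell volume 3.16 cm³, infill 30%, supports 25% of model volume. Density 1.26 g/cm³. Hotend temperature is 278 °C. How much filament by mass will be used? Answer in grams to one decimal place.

16.9 g

Infill region = 20.3 − 3.16 = 17.14 cm³.
Infill deposited = 0.30 × 17.14, so 5.142 cm³.
Support: 0.25 × 20.3 → 5.075 cm³.
Deposited volume: 3.16 + 5.142 + 5.075 → 13.377 cm³.
Mass = 13.377 × 1.26, so 16.85502 g.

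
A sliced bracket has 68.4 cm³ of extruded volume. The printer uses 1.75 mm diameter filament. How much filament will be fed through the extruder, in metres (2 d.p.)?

28.44 m

Filament cross-section = π × (1.75/2)² = 2.4053 mm².
L = 68400 mm³ / 2.4053 mm² = 28437.2 mm, i.e. 28.44 m.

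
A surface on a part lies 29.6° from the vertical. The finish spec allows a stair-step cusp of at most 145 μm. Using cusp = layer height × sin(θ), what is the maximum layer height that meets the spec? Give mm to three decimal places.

0.294 mm

sin(29.6°) = 0.4939; t_max = 0.145/0.4939 = 0.294 mm.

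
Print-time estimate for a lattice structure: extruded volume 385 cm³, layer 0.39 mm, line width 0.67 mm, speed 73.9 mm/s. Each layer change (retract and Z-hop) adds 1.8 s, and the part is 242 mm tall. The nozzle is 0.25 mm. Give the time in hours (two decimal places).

5.85 hours

Line area = 0.39 × 0.67 = 0.2613 mm².
Toolpath length = 385 cm³ / 0.2613 mm² = 385000 / 0.2613 = 1473402.2 mm.
Print-move time: 1473402.2 / 73.9 → 19937.8 s.
Layers = ⌈242/0.39⌉ = 621.
Non-print overhead = 621 × 1.8, so 1117.8 s.
Total = 19937.8 + 1117.8 = 21055.6 s = 5.85 hours.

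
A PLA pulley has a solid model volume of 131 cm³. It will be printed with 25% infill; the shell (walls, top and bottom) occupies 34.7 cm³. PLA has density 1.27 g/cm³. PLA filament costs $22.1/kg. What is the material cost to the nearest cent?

Interior volume: 131 − 34.7 → 96.3 cm³.
Infill deposited = 0.25 × 96.3, so 24.075 cm³.
Total printed volume = 34.7 + 24.075, so 58.775 cm³.
Mass = 58.775 × 1.27, so 74.64425 g.
At $22.1/kg: 74.64425/1000 × 22.1 = $1.65.

$1.65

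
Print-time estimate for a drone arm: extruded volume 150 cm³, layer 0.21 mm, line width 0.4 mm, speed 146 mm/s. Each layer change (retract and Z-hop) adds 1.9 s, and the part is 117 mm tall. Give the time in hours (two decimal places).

Line area: 0.21 × 0.4 → 0.084 mm².
Toolpath length = 150 cm³ / 0.084 mm² = 150000 / 0.084 = 1785714.3 mm.
Time extruding = 1785714.3 / 146, so 12230.9 s.
Layers = ⌈117/0.21⌉ = 558.
Layer-change overhead: 558 × 1.9 → 1060.2 s.
Total = 12230.9 + 1060.2 = 13291.1 s = 3.69 hours.

3.69 hours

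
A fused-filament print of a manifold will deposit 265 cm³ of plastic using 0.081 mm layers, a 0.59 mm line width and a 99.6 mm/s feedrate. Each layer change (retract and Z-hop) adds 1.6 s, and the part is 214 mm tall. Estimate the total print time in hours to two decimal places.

Line area: 0.081 × 0.59 → 0.04779 mm².
Toolpath length = 265 cm³ / 0.04779 mm² = 265000 / 0.04779 = 5545093.1 mm.
Time extruding = 5545093.1 / 99.6 = 55673.6 s.
Number of layers: 214 / 0.081 → 2642 (rounded up).
Non-print overhead = 2642 × 1.6 = 4227.2 s.
Altogether 55673.6 + 4227.2 = 59900.8 s, i.e. 16.64 hours.

16.64 hours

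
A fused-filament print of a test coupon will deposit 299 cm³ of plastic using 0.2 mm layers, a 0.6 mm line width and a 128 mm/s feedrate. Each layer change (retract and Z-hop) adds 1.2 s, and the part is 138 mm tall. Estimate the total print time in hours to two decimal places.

5.64 hours

Extrusion cross-section = 0.2 × 0.6 = 0.12 mm².
Toolpath length = 299 cm³ / 0.12 mm² = 299000 / 0.12 = 2491666.7 mm.
Print-move time: 2491666.7 / 128 → 19466.1 s.
Layer count = ceil(138 / 0.2) = 690.
Non-print overhead = 690 × 1.2 = 828 s.
Total = 19466.1 + 828 = 20294.1 s = 5.64 hours.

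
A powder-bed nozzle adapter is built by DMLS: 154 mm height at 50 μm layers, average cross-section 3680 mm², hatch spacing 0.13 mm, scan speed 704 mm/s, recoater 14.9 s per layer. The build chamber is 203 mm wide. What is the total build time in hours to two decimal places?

Layers = ⌈154/0.05⌉ = 3080.
Per-layer scan distance: 3680 / 0.13 → 28307.7 mm.
Per-layer scan time: 28307.7 / 704 → 40.2098 s.
Per-layer time = 40.2098 + 14.9, so 55.1098 s.
3080 layers × 55.1098 s/layer = 169738.184 s, i.e. 47.15 hours.

47.15 hours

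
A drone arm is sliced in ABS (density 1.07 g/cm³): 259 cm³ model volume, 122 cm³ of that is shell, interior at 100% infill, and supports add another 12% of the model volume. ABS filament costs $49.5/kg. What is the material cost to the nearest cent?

$15.36

Interior volume = 259 − 122 = 137 cm³.
Deposited infill = 1.00 × 137, so 137 cm³.
Support = 0.12 × 259 = 31.08 cm³.
Total extruded: 122 + 137 + 31.08 → 290.08 cm³.
Mass: 290.08 × 1.07 → 310.3856 g.
Cost = 310.3856 g / 1000 × $49.5/kg = $15.36.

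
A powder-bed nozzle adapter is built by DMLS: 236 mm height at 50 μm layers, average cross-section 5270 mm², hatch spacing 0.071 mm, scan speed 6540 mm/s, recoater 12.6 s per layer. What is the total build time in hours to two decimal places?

31.40 hours

Layers = ⌈236/0.05⌉ = 4720.
Per-layer scan distance: 5270 / 0.071 → 74225.4 mm.
Per-layer scan time = 74225.4 / 6540 = 11.3494 s.
Time per layer: 11.3494 + 12.6 → 23.9494 s.
4720 layers × 23.9494 s/layer = 113041.168 s, i.e. 31.40 hours.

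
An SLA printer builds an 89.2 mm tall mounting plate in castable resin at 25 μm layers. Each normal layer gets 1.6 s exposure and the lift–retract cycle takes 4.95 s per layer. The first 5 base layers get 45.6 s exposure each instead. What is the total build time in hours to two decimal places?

Layer count = ceil(89.2 / 0.025) = 3568.
Burn-in layers: 5 × (45.6 + 4.95) → 252.75 s.
Remaining layers = 3563 × (1.6 + 4.95), so 23337.65 s.
Total = 252.75 + 23337.65 = 23590.4 s = 6.55 hours.

6.55 hours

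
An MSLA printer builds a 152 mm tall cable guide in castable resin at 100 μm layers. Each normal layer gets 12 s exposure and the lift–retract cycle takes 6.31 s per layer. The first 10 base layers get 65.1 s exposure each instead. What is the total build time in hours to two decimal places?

Layer count = ceil(152 / 0.1) = 1520.
Bottom layers: 10 × (65.1 + 6.31) → 714.1 s.
Normal layers = 1510 × (12 + 6.31), so 27648.1 s.
Sum: 714.1 + 27648.1 = 28362.2 s → 7.88 hours.

7.88 hours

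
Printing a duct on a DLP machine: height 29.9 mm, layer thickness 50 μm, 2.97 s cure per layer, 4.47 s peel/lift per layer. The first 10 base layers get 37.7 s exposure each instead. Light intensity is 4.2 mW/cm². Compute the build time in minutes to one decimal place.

Layer count = ceil(29.9 / 0.05) = 598.
Base layers: 10 × (37.7 + 4.47) → 421.7 s.
Regular layers: 588 × (2.97 + 4.47) → 4374.72 s.
Sum: 421.7 + 4374.72 = 4796.42 s → 79.9 minutes.

79.9 minutes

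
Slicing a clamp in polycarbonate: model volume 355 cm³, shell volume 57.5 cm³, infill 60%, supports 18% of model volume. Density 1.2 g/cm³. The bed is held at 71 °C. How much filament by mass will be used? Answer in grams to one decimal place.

Infill region = 355 − 57.5, so 297.5 cm³.
Deposited infill: 0.60 × 297.5 → 178.5 cm³.
Support = 0.18 × 355 = 63.9 cm³.
Total printed volume: 57.5 + 178.5 + 63.9 → 299.9 cm³.
Mass: 299.9 × 1.2 → 359.88 g.

359.9 g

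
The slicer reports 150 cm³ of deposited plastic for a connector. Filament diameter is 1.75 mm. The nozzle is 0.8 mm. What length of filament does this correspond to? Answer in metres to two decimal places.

Cross-section of 1.75 mm filament: π·(1.75/2)² = 2.4053 mm².
L = 150000 mm³ / 2.4053 mm² = 62362.28 mm, i.e. 62.36 m.

62.36 m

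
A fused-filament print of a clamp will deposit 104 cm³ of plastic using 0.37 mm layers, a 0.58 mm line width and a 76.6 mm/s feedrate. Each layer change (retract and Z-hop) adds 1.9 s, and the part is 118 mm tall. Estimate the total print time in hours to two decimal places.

Line area = 0.37 × 0.58, so 0.2146 mm².
Total extruded path = 104000/0.2146 = 484622.6 mm.
Time extruding = 484622.6 / 76.6, so 6326.7 s.
Number of layers: 118 / 0.37 → 319 (rounded up).
Layer-change overhead: 319 × 1.9 → 606.1 s.
Total = 6326.7 + 606.1 = 6932.8 s = 1.93 hours.

1.93 hours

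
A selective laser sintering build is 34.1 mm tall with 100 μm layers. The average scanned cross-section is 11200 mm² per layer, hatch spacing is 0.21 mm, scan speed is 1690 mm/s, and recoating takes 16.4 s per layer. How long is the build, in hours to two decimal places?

4.54 hours

Number of layers: 34.1 / 0.1 → 341 (rounded up).
Per-layer scan distance: 11200 / 0.21 → 53333.3 mm.
Scan time per layer = 53333.3 / 1690, so 31.5582 s.
Per-layer time = 31.5582 + 16.4 = 47.9582 s.
Build time = 341 × 47.9582 = 16353.7462 s = 4.54 hours.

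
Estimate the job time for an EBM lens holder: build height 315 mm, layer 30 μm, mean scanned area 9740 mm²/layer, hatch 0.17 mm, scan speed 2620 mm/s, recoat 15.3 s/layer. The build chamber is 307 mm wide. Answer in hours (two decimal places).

108.41 hours

Layers = ⌈315/0.03⌉ = 10500.
Per-layer scan distance: 9740 / 0.17 → 57294.1 mm.
Scan time per layer: 57294.1 / 2620 → 21.868 s.
Layer cycle: 21.868 + 15.3 → 37.168 s.
Total: 10500 × 37.168 s = 390264 s → 108.41 hours.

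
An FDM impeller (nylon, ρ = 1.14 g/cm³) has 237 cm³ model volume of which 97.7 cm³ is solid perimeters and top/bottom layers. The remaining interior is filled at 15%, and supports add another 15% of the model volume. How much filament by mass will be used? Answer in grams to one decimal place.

Volume inside the shell = 237 − 97.7, so 139.3 cm³.
Deposited infill = 0.15 × 139.3, so 20.895 cm³.
Support = 0.15 × 237, so 35.55 cm³.
Total printed volume = 97.7 + 20.895 + 35.55, so 154.145 cm³.
Mass = 154.145 × 1.14 = 175.7253 g.

175.7 g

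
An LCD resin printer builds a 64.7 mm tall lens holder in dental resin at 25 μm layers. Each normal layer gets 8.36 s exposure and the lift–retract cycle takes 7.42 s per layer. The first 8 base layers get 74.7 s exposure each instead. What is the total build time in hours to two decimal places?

11.49 hours

Layers = ⌈64.7/0.025⌉ = 2588.
Base layers = 8 × (74.7 + 7.42), so 656.96 s.
Normal layers = 2580 × (8.36 + 7.42), so 40712.4 s.
Total = 656.96 + 40712.4 = 41369.36 s = 11.49 hours.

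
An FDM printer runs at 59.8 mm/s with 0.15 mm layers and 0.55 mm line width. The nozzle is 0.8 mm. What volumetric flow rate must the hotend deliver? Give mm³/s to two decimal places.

4.93

Extrusion cross-section = 0.15 × 0.55 = 0.0825 mm².
Volumetric flow = 59.8 × 0.0825 = 4.93 mm³/s.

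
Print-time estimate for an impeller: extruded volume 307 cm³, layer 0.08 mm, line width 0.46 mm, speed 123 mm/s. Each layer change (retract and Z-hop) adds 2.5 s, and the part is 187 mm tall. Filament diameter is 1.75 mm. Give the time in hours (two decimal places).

Bead cross-section: 0.08 × 0.46 → 0.0368 mm².
Path length: 307000 mm³ / 0.0368 mm² → 8342391.3 mm.
Print-move time: 8342391.3 / 123 → 67824.3 s.
Layer count = ceil(187 / 0.08) = 2338.
Layer-change overhead = 2338 × 2.5, so 5845 s.
Altogether 67824.3 + 5845 = 73669.3 s, i.e. 20.46 hours.

20.46 hours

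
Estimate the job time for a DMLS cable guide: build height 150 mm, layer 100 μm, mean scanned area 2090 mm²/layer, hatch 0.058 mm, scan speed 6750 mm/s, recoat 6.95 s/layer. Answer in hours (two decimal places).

5.12 hours

Layers = ⌈150/0.1⌉ = 1500.
Per-layer scan distance = 2090 / 0.058 = 36034.5 mm.
Per-layer scan time = 36034.5 / 6750 = 5.3384 s.
Time per layer: 5.3384 + 6.95 → 12.2884 s.
Build time = 1500 × 12.2884 = 18432.6 s = 5.12 hours.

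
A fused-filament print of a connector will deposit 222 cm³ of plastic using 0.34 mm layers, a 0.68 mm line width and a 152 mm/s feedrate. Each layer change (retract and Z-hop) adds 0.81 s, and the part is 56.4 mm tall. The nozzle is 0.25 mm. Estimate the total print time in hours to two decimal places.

1.79 hours

Line area = 0.34 × 0.68, so 0.2312 mm².
Total extruded path = 222000/0.2312 = 960207.6 mm.
Time extruding: 960207.6 / 152 → 6317.2 s.
Number of layers: 56.4 / 0.34 → 166 (rounded up).
Layer-change overhead = 166 × 0.81, so 134.46 s.
Total = 6317.2 + 134.46 = 6451.66 s = 1.79 hours.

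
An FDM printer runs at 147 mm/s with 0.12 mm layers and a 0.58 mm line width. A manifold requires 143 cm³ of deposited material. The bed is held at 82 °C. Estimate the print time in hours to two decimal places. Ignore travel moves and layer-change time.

Line area = 0.12 × 0.58, so 0.0696 mm².
Toolpath length = 143 cm³ / 0.0696 mm² = 143000 / 0.0696 = 2054597.7 mm.
Extrusion time = 2054597.7 / 147 = 13976.9 s.
That's 13976.9 s → 3.88 hours.

3.88 hours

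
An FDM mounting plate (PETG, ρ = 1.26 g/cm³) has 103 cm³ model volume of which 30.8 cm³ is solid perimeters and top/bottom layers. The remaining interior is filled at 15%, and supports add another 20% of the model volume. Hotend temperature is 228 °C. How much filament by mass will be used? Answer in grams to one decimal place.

78.4 g

Interior volume: 103 − 30.8 → 72.2 cm³.
Infill deposited = 0.15 × 72.2 = 10.83 cm³.
Support = 0.20 × 103, so 20.6 cm³.
Total extruded = 30.8 + 10.83 + 20.6, so 62.23 cm³.
Mass = 62.23 × 1.26 = 78.4098 g.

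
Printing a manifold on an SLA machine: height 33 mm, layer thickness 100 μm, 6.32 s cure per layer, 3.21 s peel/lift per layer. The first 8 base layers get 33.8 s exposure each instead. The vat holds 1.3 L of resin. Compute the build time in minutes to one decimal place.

56.1 minutes

Number of layers: 33 / 0.1 → 330 (rounded up).
Burn-in layers: 8 × (33.8 + 3.21) → 296.08 s.
Normal layers = 322 × (6.32 + 3.21) = 3068.66 s.
Total = 296.08 + 3068.66 = 3364.74 s = 56.1 minutes.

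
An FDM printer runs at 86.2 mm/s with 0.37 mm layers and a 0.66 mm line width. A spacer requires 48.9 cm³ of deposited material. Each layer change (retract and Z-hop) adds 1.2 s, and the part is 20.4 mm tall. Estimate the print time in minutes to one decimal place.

39.8 minutes

Line area: 0.37 × 0.66 → 0.2442 mm².
Toolpath length = 48.9 cm³ / 0.2442 mm² = 48900 / 0.2442 = 200245.7 mm.
Extrusion time: 200245.7 / 86.2 → 2323 s.
Layer count = ceil(20.4 / 0.37) = 56.
Layer-change overhead = 56 × 1.2, so 67.2 s.
Altogether 2323 + 67.2 = 2390.2 s, i.e. 39.8 minutes.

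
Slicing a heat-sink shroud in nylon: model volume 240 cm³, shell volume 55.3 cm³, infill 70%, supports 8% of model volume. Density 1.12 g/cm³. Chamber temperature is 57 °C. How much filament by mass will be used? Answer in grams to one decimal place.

228.2 g

Infill region = 240 − 55.3, so 184.7 cm³.
Deposited infill = 0.70 × 184.7 = 129.29 cm³.
Support = 0.08 × 240 = 19.2 cm³.
Total printed volume = 55.3 + 129.29 + 19.2, so 203.79 cm³.
Mass = 203.79 × 1.12 = 228.2448 g.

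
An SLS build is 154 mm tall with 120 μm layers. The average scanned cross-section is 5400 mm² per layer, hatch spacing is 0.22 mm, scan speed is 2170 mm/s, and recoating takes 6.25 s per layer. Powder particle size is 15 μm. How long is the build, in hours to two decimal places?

Layers = ⌈154/0.12⌉ = 1284.
Hatch length per layer = 5400 / 0.22, so 24545.5 mm.
Per-layer scan time: 24545.5 / 2170 → 11.3113 s.
Time per layer = 11.3113 + 6.25 = 17.5613 s.
1284 layers × 17.5613 s/layer = 22548.7092 s, i.e. 6.26 hours.

6.26 hours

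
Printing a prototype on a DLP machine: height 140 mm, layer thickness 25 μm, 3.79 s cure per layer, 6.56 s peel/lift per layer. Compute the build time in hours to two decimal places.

Number of layers: 140 / 0.025 → 5600 (rounded up).
Per-layer time: 3.79 + 6.56 → 10.35 s.
Total = 5600 × 10.35 = 57960 s = 16.10 hours.

16.10 hours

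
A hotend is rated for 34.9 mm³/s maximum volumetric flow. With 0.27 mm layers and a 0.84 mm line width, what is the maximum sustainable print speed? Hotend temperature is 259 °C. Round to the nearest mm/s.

154 mm/s

Bead cross-section = 0.27 × 0.84 = 0.2268 mm².
Max speed = 34.9 / 0.2268 = 153.88 ≈ 154 mm/s.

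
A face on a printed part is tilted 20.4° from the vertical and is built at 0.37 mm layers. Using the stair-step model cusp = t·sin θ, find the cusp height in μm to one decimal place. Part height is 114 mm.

sin(20.4°) = 0.3486, so cusp = 0.37 × 0.3486 = 0.128982 mm → 129.0 μm.

129.0 μm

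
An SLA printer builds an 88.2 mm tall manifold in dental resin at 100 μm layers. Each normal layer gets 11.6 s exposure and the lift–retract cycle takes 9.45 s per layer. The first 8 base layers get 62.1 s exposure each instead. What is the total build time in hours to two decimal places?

Layer count = ceil(88.2 / 0.1) = 882.
Bottom layers: 8 × (62.1 + 9.45) → 572.4 s.
Regular layers: 874 × (11.6 + 9.45) → 18397.7 s.
Total = 572.4 + 18397.7 = 18970.1 s = 5.27 hours.

5.27 hours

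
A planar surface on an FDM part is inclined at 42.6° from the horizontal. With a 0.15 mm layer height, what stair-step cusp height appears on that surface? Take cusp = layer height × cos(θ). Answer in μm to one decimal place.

cos(42.6°) = 0.7361, so cusp = 0.15 × 0.7361 = 0.110415 mm → 110.4 μm.

110.4 μm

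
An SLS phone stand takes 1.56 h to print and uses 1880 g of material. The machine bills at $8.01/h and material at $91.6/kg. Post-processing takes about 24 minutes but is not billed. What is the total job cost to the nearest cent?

Machine cost = 8.01 × 1.56 = $12.4956.
Material cost = 91.6 × 1880/1000, so $172.208.
Job cost: 12.4956 + 172.208 = 184.7036 ≈ $184.70.

$184.70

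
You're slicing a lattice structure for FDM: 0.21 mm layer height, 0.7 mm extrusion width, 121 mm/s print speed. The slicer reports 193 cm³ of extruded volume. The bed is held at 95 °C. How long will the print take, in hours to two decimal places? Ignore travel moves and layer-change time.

3.01 hours

Bead cross-section = 0.21 × 0.7 = 0.147 mm².
Total extruded path = 193000/0.147 = 1312925.2 mm.
Extrusion time: 1312925.2 / 121 → 10850.6 s.
That's 10850.6 s → 3.01 hours.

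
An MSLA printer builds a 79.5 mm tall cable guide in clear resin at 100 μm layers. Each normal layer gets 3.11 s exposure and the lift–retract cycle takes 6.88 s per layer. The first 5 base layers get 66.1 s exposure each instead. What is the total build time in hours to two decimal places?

2.29 hours

Number of layers: 79.5 / 0.1 → 795 (rounded up).
Base layers = 5 × (66.1 + 6.88), so 364.9 s.
Remaining layers = 790 × (3.11 + 6.88), so 7892.1 s.
Total = 364.9 + 7892.1 = 8257 s = 2.29 hours.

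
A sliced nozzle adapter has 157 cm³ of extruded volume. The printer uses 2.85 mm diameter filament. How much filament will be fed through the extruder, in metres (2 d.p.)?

Cross-section of 2.85 mm filament: π·(2.85/2)² = 6.3794 mm².
L = 157000 mm³ / 6.3794 mm² = 24610.46 mm, i.e. 24.61 m.

24.61 m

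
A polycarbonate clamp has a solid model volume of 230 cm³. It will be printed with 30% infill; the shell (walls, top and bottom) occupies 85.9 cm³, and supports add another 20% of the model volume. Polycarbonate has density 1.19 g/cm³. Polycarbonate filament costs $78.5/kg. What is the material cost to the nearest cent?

Infill region: 230 − 85.9 → 144.1 cm³.
Deposited infill = 0.30 × 144.1, so 43.23 cm³.
Support = 0.20 × 230 = 46 cm³.
Total printed volume = 85.9 + 43.23 + 46 = 175.13 cm³.
Mass = 175.13 × 1.19 = 208.4047 g.
At $78.5/kg: 208.4047/1000 × 78.5 = $16.36.

$16.36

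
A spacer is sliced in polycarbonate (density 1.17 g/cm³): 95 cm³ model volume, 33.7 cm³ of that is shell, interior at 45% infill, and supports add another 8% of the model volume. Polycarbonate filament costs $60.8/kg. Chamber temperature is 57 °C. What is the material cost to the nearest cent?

$4.90

Volume inside the shell = 95 − 33.7, so 61.3 cm³.
Infill volume = 0.45 × 61.3, so 27.585 cm³.
Support = 0.08 × 95, so 7.6 cm³.
Deposited volume = 33.7 + 27.585 + 7.6 = 68.885 cm³.
Mass = 68.885 × 1.17, so 80.59545 g.
Cost = 80.59545 g / 1000 × $60.8/kg = $4.90.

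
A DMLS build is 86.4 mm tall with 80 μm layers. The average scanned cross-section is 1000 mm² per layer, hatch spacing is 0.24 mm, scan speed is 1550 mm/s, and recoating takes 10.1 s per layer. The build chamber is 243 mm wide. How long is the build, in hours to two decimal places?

3.84 hours

Number of layers: 86.4 / 0.08 → 1080 (rounded up).
Per-layer scan distance = 1000 / 0.24 = 4166.7 mm.
Per-layer scan time: 4166.7 / 1550 → 2.6882 s.
Time per layer: 2.6882 + 10.1 → 12.7882 s.
Total: 1080 × 12.7882 s = 13811.256 s → 3.84 hours.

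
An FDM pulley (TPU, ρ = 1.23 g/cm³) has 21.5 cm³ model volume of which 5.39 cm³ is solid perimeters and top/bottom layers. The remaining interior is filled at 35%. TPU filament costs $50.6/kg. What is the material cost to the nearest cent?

$0.69

Infill region: 21.5 − 5.39 → 16.11 cm³.
Infill deposited = 0.35 × 16.11 = 5.6385 cm³.
Total extruded = 5.39 + 5.6385, so 11.0285 cm³.
Mass = 11.0285 × 1.23, so 13.565055 g.
At $50.6/kg: 13.565055/1000 × 50.6 = $0.69.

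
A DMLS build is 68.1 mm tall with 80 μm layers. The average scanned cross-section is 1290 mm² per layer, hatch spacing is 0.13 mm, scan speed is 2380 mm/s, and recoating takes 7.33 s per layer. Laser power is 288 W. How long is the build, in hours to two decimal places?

Layer count = ceil(68.1 / 0.08) = 852.
Scan path per layer: 1290 / 0.13 → 9923.1 mm.
Laser time per layer = 9923.1 / 2380 = 4.1694 s.
Per-layer time = 4.1694 + 7.33, so 11.4994 s.
Total: 852 × 11.4994 s = 9797.4888 s → 2.72 hours.

2.72 hours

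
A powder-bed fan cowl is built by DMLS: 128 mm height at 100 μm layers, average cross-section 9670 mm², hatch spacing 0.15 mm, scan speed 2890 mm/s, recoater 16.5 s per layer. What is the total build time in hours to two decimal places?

Layers = ⌈128/0.1⌉ = 1280.
Scan path per layer = 9670 / 0.15 = 64466.7 mm.
Per-layer scan time = 64466.7 / 2890 = 22.3068 s.
Time per layer: 22.3068 + 16.5 → 38.8068 s.
1280 layers × 38.8068 s/layer = 49672.704 s, i.e. 13.80 hours.

13.80 hours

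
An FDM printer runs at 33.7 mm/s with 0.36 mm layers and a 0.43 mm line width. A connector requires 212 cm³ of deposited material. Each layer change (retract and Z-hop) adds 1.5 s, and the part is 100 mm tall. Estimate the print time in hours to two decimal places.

11.40 hours

Bead cross-section = 0.36 × 0.43 = 0.1548 mm².
Total extruded path = 212000/0.1548 = 1369509 mm.
Time extruding: 1369509 / 33.7 → 40638.2 s.
Layers = ⌈100/0.36⌉ = 278.
Z-hop total = 278 × 1.5 = 417 s.
Altogether 40638.2 + 417 = 41055.2 s, i.e. 11.40 hours.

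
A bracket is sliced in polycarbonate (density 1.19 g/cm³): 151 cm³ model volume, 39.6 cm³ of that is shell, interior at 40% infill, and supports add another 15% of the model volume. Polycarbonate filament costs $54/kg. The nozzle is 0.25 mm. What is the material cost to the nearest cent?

Interior volume: 151 − 39.6 → 111.4 cm³.
Deposited infill = 0.40 × 111.4, so 44.56 cm³.
Support = 0.15 × 151 = 22.65 cm³.
Total printed volume: 39.6 + 44.56 + 22.65 → 106.81 cm³.
Mass = 106.81 × 1.19 = 127.1039 g.
Cost = 127.1039 g / 1000 × $54/kg = $6.86.

$6.86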